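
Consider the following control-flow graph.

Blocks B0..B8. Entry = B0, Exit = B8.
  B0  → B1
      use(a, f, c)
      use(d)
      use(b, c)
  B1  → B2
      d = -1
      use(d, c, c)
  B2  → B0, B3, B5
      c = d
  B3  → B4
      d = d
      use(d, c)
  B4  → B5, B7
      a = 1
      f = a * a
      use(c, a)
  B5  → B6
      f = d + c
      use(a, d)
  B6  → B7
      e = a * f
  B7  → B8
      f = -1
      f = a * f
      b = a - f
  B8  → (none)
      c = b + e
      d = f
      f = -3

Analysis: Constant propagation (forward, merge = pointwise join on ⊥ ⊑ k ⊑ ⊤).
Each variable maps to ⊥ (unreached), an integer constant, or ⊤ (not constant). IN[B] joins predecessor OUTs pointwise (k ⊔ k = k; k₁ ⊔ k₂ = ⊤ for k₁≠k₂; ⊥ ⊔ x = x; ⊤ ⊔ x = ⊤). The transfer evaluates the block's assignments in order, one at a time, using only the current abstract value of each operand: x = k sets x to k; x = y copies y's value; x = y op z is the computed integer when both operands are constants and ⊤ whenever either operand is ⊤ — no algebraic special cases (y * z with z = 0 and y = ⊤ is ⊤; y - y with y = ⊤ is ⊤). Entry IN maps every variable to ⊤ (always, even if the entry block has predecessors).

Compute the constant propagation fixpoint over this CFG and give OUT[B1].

Fixpoint table:
  B0:   IN=(all ⊤)   OUT=(all ⊤)
  B1:   IN=(all ⊤)   OUT={d:-1; rest ⊤}
  B2:   IN={d:-1; rest ⊤}   OUT={c:-1, d:-1; rest ⊤}
  B3:   IN={c:-1, d:-1; rest ⊤}   OUT={c:-1, d:-1; rest ⊤}
  B4:   IN={c:-1, d:-1; rest ⊤}   OUT={a:1, c:-1, d:-1, f:1; rest ⊤}
  B5:   IN={c:-1, d:-1; rest ⊤}   OUT={c:-1, d:-1, f:-2; rest ⊤}
  B6:   IN={c:-1, d:-1, f:-2; rest ⊤}   OUT={c:-1, d:-1, f:-2; rest ⊤}
  B7:   IN={c:-1, d:-1; rest ⊤}   OUT={c:-1, d:-1; rest ⊤}
  B8:   IN={c:-1, d:-1; rest ⊤}   OUT={f:-3; rest ⊤}

Merge at B1: IN[B1] = OUT[B0] = {a: ⊤, b: ⊤, c: ⊤, d: ⊤, e: ⊤, f: ⊤}
Applying B1's transfer function to that IN value gives OUT[B1] (row B1 above).

Answer: {a: ⊤, b: ⊤, c: ⊤, d: -1, e: ⊤, f: ⊤}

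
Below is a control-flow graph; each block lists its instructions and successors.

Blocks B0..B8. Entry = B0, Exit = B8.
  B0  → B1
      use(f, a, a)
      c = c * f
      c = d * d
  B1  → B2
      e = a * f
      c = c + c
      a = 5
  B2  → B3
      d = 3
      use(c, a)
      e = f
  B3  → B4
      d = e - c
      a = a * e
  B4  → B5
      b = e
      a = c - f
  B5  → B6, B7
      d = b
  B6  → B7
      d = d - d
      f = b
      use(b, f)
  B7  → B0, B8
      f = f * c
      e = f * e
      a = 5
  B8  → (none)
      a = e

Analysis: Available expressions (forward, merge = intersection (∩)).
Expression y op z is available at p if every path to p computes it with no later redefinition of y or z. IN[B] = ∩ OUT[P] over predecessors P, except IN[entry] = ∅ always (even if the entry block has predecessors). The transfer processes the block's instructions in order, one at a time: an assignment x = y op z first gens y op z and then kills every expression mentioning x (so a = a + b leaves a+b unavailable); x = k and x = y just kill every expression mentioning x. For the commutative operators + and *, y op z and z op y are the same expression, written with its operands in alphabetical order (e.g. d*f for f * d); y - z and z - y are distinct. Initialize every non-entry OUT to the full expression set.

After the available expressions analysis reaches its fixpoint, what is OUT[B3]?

Converged values:
  B0: | IN={} | OUT={d*d}
  B1: | IN={d*d} | OUT={d*d}
  B2: | IN={d*d} | OUT={}
  B3: | IN={} | OUT={e-c}
  B4: | IN={e-c} | OUT={c-f, e-c}
  B5: | IN={c-f, e-c} | OUT={c-f, e-c}
  B6: | IN={c-f, e-c} | OUT={e-c}
  B7: | IN={e-c} | OUT={}
  B8: | IN={} | OUT={}

Merge at B3: IN[B3] = OUT[B2] = {}
Applying B3's transfer function to that IN value gives OUT[B3] (row B3 above).

Answer: {e-c}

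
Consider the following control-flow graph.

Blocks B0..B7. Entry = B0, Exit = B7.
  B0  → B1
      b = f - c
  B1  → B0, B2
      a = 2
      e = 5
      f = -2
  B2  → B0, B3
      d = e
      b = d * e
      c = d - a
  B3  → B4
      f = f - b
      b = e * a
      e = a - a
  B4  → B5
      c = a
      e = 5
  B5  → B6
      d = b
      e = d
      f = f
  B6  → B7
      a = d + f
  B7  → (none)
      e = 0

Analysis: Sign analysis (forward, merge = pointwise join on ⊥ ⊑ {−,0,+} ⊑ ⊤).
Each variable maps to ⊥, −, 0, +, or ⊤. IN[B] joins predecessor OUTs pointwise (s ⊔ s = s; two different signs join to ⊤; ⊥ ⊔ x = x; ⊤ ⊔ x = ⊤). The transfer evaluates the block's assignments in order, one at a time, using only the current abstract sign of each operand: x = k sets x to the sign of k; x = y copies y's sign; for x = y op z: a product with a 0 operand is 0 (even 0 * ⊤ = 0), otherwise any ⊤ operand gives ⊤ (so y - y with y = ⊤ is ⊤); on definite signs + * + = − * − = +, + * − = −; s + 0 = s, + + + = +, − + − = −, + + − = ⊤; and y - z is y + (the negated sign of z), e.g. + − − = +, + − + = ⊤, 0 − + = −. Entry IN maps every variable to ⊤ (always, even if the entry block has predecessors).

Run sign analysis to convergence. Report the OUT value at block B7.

Converged values:
  B0: | IN=(all ⊤) | OUT=(all ⊤)
  B1: | IN=(all ⊤) | OUT={a:+, e:+, f:-; rest ⊤}
  B2: | IN={a:+, e:+, f:-; rest ⊤} | OUT={a:+, b:+, d:+, e:+, f:-; rest ⊤}
  B3: | IN={a:+, b:+, d:+, e:+, f:-; rest ⊤} | OUT={a:+, b:+, d:+, f:-; rest ⊤}
  B4: | IN={a:+, b:+, d:+, f:-; rest ⊤} | OUT={a:+, b:+, c:+, d:+, e:+, f:-; rest ⊤}
  B5: | IN={a:+, b:+, c:+, d:+, e:+, f:-; rest ⊤} | OUT={a:+, b:+, c:+, d:+, e:+, f:-; rest ⊤}
  B6: | IN={a:+, b:+, c:+, d:+, e:+, f:-; rest ⊤} | OUT={b:+, c:+, d:+, e:+, f:-; rest ⊤}
  B7: | IN={b:+, c:+, d:+, e:+, f:-; rest ⊤} | OUT={b:+, c:+, d:+, e:0, f:-; rest ⊤}

Merge at B7: IN[B7] = OUT[B6] = {a: ⊤, b: +, c: +, d: +, e: +, f: -}
Applying B7's transfer function to that IN value gives OUT[B7] (row B7 above).

Answer: {a: ⊤, b: +, c: +, d: +, e: 0, f: -}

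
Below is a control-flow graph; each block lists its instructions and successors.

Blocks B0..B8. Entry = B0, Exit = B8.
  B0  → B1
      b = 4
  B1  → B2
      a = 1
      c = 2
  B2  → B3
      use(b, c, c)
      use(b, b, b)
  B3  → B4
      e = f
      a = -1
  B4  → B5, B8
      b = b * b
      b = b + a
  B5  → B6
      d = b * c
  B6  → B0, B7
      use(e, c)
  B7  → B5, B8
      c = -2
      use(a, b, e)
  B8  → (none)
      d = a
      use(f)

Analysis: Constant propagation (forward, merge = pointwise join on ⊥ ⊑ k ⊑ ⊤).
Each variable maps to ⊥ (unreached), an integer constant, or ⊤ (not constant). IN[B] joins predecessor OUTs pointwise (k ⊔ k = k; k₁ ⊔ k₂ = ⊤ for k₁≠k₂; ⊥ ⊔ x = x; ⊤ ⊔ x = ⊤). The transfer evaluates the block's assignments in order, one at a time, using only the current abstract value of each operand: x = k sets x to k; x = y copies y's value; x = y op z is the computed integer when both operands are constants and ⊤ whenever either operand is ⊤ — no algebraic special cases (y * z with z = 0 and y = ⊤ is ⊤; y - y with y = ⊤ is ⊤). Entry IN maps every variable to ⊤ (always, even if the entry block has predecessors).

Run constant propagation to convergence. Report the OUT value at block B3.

Per-block solution:
  B0: | IN=(all ⊤) | OUT={b:4; rest ⊤}
  B1: | IN={b:4; rest ⊤} | OUT={a:1, b:4, c:2; rest ⊤}
  B2: | IN={a:1, b:4, c:2; rest ⊤} | OUT={a:1, b:4, c:2; rest ⊤}
  B3: | IN={a:1, b:4, c:2; rest ⊤} | OUT={a:-1, b:4, c:2; rest ⊤}
  B4: | IN={a:-1, b:4, c:2; rest ⊤} | OUT={a:-1, b:15, c:2; rest ⊤}
  B5: | IN={a:-1, b:15; rest ⊤} | OUT={a:-1, b:15; rest ⊤}
  B6: | IN={a:-1, b:15; rest ⊤} | OUT={a:-1, b:15; rest ⊤}
  B7: | IN={a:-1, b:15; rest ⊤} | OUT={a:-1, b:15, c:-2; rest ⊤}
  B8: | IN={a:-1, b:15; rest ⊤} | OUT={a:-1, b:15, d:-1; rest ⊤}

Merge at B3: IN[B3] = OUT[B2] = {a: 1, b: 4, c: 2, d: ⊤, e: ⊤, f: ⊤}
Applying B3's transfer function to that IN value gives OUT[B3] (row B3 above).

Answer: {a: -1, b: 4, c: 2, d: ⊤, e: ⊤, f: ⊤}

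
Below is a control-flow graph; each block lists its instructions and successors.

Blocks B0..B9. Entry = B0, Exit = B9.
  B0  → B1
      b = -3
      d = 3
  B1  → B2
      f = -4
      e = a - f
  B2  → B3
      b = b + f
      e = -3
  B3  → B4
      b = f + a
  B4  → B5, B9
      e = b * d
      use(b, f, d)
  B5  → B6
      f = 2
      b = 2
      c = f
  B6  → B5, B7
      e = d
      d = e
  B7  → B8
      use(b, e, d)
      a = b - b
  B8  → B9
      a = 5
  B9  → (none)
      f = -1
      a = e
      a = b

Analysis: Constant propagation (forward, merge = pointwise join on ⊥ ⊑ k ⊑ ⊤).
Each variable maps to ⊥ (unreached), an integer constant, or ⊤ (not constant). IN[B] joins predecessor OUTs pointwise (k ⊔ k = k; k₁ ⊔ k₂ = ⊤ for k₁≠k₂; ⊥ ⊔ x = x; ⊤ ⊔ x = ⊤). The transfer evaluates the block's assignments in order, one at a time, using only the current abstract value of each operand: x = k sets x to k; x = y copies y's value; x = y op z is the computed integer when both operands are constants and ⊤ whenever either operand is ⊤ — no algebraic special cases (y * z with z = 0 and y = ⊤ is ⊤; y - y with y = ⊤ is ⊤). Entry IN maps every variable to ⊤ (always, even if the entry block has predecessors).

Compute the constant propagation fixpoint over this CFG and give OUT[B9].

Converged values:
  B0:   IN=(all ⊤)   OUT={b:-3, d:3; rest ⊤}
  B1:   IN={b:-3, d:3; rest ⊤}   OUT={b:-3, d:3, f:-4; rest ⊤}
  B2:   IN={b:-3, d:3, f:-4; rest ⊤}   OUT={b:-7, d:3, e:-3, f:-4; rest ⊤}
  B3:   IN={b:-7, d:3, e:-3, f:-4; rest ⊤}   OUT={d:3, e:-3, f:-4; rest ⊤}
  B4:   IN={d:3, e:-3, f:-4; rest ⊤}   OUT={d:3, f:-4; rest ⊤}
  B5:   IN={d:3; rest ⊤}   OUT={b:2, c:2, d:3, f:2; rest ⊤}
  B6:   IN={b:2, c:2, d:3, f:2; rest ⊤}   OUT={b:2, c:2, d:3, e:3, f:2; rest ⊤}
  B7:   IN={b:2, c:2, d:3, e:3, f:2; rest ⊤}   OUT={a:0, b:2, c:2, d:3, e:3, f:2; rest ⊤}
  B8:   IN={a:0, b:2, c:2, d:3, e:3, f:2; rest ⊤}   OUT={a:5, b:2, c:2, d:3, e:3, f:2; rest ⊤}
  B9:   IN={d:3; rest ⊤}   OUT={d:3, f:-1; rest ⊤}

Merge at B9: IN[B9] = OUT[B4] ⊔ OUT[B8] = {a: ⊤, b: ⊤, c: ⊤, d: 3, e: ⊤, f: ⊤}
Applying B9's transfer function to that IN value gives OUT[B9] (row B9 above).

Answer: {a: ⊤, b: ⊤, c: ⊤, d: 3, e: ⊤, f: -1}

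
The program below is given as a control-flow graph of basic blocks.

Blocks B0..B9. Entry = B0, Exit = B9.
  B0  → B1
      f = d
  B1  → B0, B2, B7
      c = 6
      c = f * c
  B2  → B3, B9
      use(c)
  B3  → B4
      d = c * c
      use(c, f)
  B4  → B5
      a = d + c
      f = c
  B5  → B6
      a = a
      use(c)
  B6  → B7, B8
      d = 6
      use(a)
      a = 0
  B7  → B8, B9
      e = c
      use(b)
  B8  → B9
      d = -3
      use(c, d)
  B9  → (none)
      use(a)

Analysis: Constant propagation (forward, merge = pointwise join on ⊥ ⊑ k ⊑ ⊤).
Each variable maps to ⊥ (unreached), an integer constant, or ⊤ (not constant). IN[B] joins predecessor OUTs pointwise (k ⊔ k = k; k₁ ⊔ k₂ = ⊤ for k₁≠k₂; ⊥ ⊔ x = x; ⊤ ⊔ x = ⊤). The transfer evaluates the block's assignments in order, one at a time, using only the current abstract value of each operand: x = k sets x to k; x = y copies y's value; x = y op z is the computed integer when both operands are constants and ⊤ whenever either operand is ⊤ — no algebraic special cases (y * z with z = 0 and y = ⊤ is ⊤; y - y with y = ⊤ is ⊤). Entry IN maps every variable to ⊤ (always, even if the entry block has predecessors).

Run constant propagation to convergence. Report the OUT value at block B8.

Answer: {a: ⊤, b: ⊤, c: ⊤, d: -3, e: ⊤, f: ⊤}

Trace:
Converged values:
  B0:   IN=(all ⊤)   OUT=(all ⊤)
  B1:   IN=(all ⊤)   OUT=(all ⊤)
  B2:   IN=(all ⊤)   OUT=(all ⊤)
  B3:   IN=(all ⊤)   OUT=(all ⊤)
  B4:   IN=(all ⊤)   OUT=(all ⊤)
  B5:   IN=(all ⊤)   OUT=(all ⊤)
  B6:   IN=(all ⊤)   OUT={a:0, d:6; rest ⊤}
  B7:   IN=(all ⊤)   OUT=(all ⊤)
  B8:   IN=(all ⊤)   OUT={d:-3; rest ⊤}
  B9:   IN=(all ⊤)   OUT=(all ⊤)

Merge at B8: IN[B8] = OUT[B6] ⊔ OUT[B7] = {a: ⊤, b: ⊤, c: ⊤, d: ⊤, e: ⊤, f: ⊤}
Applying B8's transfer function to that IN value gives OUT[B8] (row B8 above).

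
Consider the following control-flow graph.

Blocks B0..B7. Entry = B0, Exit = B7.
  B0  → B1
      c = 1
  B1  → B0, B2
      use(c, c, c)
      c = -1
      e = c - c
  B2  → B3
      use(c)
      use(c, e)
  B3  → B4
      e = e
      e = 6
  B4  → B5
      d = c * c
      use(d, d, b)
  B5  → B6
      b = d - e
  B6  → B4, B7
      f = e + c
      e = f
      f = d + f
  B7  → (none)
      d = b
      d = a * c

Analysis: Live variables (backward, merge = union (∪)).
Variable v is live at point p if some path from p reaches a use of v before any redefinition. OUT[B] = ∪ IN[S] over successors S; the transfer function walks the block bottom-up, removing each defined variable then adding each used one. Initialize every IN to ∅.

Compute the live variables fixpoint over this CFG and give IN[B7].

Per-block solution:
  B0:  IN={a, b}  OUT={a, b, c}
  B1:  IN={a, b, c}  OUT={a, b, c, e}
  B2:  IN={a, b, c, e}  OUT={a, b, c, e}
  B3:  IN={a, b, c, e}  OUT={a, b, c, e}
  B4:  IN={a, b, c, e}  OUT={a, c, d, e}
  B5:  IN={a, c, d, e}  OUT={a, b, c, d, e}
  B6:  IN={a, b, c, d, e}  OUT={a, b, c, e}
  B7:  IN={a, b, c}  OUT={}

B7 is the boundary node: OUT[B7] = {}
Applying B7's transfer function to that OUT value gives IN[B7] (row B7 above).

Answer: {a, b, c}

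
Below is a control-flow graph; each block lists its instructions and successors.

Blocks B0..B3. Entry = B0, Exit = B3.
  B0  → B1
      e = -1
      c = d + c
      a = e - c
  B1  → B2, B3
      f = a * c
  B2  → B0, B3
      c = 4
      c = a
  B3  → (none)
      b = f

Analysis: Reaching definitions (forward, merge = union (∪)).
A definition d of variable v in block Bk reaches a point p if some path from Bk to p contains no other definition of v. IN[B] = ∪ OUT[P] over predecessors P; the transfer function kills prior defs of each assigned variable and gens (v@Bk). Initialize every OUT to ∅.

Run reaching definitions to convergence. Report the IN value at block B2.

Answer: {a@B0, c@B0, e@B0, f@B1}

Trace:
Per-block solution:
  B0:   IN={a@B0, c@B2, e@B0, f@B1}   OUT={a@B0, c@B0, e@B0, f@B1}
  B1:   IN={a@B0, c@B0, e@B0, f@B1}   OUT={a@B0, c@B0, e@B0, f@B1}
  B2:   IN={a@B0, c@B0, e@B0, f@B1}   OUT={a@B0, c@B2, e@B0, f@B1}
  B3:   IN={a@B0, c@B0, c@B2, e@B0, f@B1}   OUT={a@B0, b@B3, c@B0, c@B2, e@B0, f@B1}

Merge at B2: IN[B2] = OUT[B1] = {a@B0, c@B0, e@B0, f@B1}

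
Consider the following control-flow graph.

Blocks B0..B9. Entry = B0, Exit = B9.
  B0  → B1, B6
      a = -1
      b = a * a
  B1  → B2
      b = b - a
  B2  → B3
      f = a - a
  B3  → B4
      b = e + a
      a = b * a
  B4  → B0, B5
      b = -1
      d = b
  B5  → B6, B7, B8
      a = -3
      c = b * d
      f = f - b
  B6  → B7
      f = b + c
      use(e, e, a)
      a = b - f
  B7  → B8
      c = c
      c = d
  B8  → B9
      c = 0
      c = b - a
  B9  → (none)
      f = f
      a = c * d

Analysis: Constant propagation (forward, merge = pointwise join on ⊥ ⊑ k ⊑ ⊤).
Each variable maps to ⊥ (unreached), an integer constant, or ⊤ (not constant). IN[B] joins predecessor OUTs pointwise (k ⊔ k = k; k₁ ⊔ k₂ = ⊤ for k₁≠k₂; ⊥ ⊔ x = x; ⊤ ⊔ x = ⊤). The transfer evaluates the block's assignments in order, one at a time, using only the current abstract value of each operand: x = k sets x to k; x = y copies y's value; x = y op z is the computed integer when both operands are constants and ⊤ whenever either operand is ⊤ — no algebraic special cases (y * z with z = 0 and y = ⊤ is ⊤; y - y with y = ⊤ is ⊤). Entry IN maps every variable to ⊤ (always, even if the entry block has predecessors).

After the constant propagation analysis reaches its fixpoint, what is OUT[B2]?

Fixpoint table:
  B0: | IN=(all ⊤) | OUT={a:-1, b:1; rest ⊤}
  B1: | IN={a:-1, b:1; rest ⊤} | OUT={a:-1, b:2; rest ⊤}
  B2: | IN={a:-1, b:2; rest ⊤} | OUT={a:-1, b:2, f:0; rest ⊤}
  B3: | IN={a:-1, b:2, f:0; rest ⊤} | OUT={f:0; rest ⊤}
  B4: | IN={f:0; rest ⊤} | OUT={b:-1, d:-1, f:0; rest ⊤}
  B5: | IN={b:-1, d:-1, f:0; rest ⊤} | OUT={a:-3, b:-1, c:1, d:-1, f:1; rest ⊤}
  B6: | IN=(all ⊤) | OUT=(all ⊤)
  B7: | IN=(all ⊤) | OUT=(all ⊤)
  B8: | IN=(all ⊤) | OUT=(all ⊤)
  B9: | IN=(all ⊤) | OUT=(all ⊤)

Merge at B2: IN[B2] = OUT[B1] = {a: -1, b: 2, c: ⊤, d: ⊤, e: ⊤, f: ⊤}
Applying B2's transfer function to that IN value gives OUT[B2] (row B2 above).

Answer: {a: -1, b: 2, c: ⊤, d: ⊤, e: ⊤, f: 0}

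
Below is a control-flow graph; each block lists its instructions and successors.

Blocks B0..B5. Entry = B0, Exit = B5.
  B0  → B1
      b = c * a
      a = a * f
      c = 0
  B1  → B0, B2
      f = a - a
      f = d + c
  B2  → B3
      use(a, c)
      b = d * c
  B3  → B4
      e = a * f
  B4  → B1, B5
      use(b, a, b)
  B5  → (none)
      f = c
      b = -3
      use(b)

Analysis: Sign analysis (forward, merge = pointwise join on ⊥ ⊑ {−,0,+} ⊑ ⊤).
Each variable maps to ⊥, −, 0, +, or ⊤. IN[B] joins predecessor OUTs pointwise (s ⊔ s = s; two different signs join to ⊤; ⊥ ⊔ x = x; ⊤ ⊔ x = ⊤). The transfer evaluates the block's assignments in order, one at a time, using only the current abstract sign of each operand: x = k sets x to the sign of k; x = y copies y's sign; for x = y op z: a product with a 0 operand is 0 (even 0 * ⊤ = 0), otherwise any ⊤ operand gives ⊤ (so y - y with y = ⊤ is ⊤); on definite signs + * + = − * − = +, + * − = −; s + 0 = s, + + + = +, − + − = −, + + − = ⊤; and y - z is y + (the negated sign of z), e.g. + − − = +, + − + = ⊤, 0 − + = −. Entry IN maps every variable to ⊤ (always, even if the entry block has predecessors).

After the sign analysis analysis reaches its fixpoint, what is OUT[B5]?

Fixpoint table:
  B0: | IN=(all ⊤) | OUT={c:0; rest ⊤}
  B1: | IN={c:0; rest ⊤} | OUT={c:0; rest ⊤}
  B2: | IN={c:0; rest ⊤} | OUT={b:0, c:0; rest ⊤}
  B3: | IN={b:0, c:0; rest ⊤} | OUT={b:0, c:0; rest ⊤}
  B4: | IN={b:0, c:0; rest ⊤} | OUT={b:0, c:0; rest ⊤}
  B5: | IN={b:0, c:0; rest ⊤} | OUT={b:-, c:0, f:0; rest ⊤}

Merge at B5: IN[B5] = OUT[B4] = {a: ⊤, b: 0, c: 0, d: ⊤, e: ⊤, f: ⊤}
Applying B5's transfer function to that IN value gives OUT[B5] (row B5 above).

Answer: {a: ⊤, b: -, c: 0, d: ⊤, e: ⊤, f: 0}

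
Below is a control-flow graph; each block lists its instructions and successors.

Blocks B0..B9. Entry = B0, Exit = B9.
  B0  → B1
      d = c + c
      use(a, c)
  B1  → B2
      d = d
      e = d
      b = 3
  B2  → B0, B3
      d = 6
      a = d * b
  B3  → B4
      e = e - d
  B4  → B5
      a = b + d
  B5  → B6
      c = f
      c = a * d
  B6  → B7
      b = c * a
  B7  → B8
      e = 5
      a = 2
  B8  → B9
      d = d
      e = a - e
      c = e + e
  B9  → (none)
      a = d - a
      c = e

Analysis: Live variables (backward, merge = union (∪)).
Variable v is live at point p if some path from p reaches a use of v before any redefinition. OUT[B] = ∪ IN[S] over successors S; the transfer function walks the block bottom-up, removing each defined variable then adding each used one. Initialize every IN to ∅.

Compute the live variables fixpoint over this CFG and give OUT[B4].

Answer: {a, d, f}

Working:
Per-block solution:
  B0: | IN={a, c, f} | OUT={c, d, f}
  B1: | IN={c, d, f} | OUT={b, c, e, f}
  B2: | IN={b, c, e, f} | OUT={a, b, c, d, e, f}
  B3: | IN={b, d, e, f} | OUT={b, d, f}
  B4: | IN={b, d, f} | OUT={a, d, f}
  B5: | IN={a, d, f} | OUT={a, c, d}
  B6: | IN={a, c, d} | OUT={d}
  B7: | IN={d} | OUT={a, d, e}
  B8: | IN={a, d, e} | OUT={a, d, e}
  B9: | IN={a, d, e} | OUT={}

Merge at B4: OUT[B4] = IN[B5] = {a, d, f}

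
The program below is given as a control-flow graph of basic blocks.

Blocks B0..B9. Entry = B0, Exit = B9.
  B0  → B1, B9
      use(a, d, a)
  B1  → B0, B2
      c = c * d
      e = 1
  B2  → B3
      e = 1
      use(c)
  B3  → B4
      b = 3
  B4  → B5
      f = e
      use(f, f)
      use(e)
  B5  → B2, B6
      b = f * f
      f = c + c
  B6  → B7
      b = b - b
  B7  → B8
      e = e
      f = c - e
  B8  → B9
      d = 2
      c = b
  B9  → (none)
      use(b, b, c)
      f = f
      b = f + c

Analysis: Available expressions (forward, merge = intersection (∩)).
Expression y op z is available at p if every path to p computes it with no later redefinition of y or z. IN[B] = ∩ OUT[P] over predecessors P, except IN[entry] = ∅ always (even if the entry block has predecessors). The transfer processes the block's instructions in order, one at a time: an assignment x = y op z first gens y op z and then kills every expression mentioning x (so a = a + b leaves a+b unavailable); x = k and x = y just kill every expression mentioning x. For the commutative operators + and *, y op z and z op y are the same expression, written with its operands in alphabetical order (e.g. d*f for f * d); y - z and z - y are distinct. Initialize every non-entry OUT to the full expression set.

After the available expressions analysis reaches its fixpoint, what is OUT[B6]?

Answer: {c+c}

Working:
Converged values:
  B0:  IN={}  OUT={}
  B1:  IN={}  OUT={}
  B2:  IN={}  OUT={}
  B3:  IN={}  OUT={}
  B4:  IN={}  OUT={}
  B5:  IN={}  OUT={c+c}
  B6:  IN={c+c}  OUT={c+c}
  B7:  IN={c+c}  OUT={c+c, c-e}
  B8:  IN={c+c, c-e}  OUT={}
  B9:  IN={}  OUT={c+f}

Merge at B6: IN[B6] = OUT[B5] = {c+c}
Applying B6's transfer function to that IN value gives OUT[B6] (row B6 above).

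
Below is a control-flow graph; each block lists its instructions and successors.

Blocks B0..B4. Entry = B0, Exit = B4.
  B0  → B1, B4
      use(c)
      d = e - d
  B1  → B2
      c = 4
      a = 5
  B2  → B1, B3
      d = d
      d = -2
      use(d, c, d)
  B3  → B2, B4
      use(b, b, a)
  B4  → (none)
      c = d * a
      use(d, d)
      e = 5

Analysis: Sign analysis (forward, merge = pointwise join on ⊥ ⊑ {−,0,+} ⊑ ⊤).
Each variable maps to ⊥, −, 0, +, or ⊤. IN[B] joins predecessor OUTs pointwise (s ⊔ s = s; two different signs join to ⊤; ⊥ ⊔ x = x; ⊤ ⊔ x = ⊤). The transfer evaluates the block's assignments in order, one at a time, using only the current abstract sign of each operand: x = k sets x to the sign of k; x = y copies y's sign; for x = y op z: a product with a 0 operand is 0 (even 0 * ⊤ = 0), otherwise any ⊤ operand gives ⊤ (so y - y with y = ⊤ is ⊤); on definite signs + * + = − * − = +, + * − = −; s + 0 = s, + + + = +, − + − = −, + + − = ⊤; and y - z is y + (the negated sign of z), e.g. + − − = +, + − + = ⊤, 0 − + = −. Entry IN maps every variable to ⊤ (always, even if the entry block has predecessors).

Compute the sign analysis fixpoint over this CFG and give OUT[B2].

Answer: {a: +, b: ⊤, c: +, d: -, e: ⊤, f: ⊤}

Working:
Per-block solution:
  B0:  IN=(all ⊤)  OUT=(all ⊤)
  B1:  IN=(all ⊤)  OUT={a:+, c:+; rest ⊤}
  B2:  IN={a:+, c:+; rest ⊤}  OUT={a:+, c:+, d:-; rest ⊤}
  B3:  IN={a:+, c:+, d:-; rest ⊤}  OUT={a:+, c:+, d:-; rest ⊤}
  B4:  IN=(all ⊤)  OUT={e:+; rest ⊤}

Merge at B2: IN[B2] = OUT[B1] ⊔ OUT[B3] = {a: +, b: ⊤, c: +, d: ⊤, e: ⊤, f: ⊤}
Applying B2's transfer function to that IN value gives OUT[B2] (row B2 above).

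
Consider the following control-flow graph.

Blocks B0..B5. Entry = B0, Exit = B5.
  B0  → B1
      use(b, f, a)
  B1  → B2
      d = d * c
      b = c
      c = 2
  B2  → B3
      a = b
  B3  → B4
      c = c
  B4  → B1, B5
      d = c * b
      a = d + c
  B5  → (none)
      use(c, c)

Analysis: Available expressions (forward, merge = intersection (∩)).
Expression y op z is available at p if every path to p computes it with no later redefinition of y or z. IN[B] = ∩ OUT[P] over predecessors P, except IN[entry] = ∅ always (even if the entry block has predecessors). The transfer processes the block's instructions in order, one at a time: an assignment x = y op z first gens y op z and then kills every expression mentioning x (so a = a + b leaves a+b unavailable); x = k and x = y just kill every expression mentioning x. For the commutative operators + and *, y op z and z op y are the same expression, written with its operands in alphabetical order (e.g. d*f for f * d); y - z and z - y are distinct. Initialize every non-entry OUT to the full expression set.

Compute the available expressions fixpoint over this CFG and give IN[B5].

Answer: {b*c, c+d}

Trace:
Fixpoint table:
  B0:   IN={}   OUT={}
  B1:   IN={}   OUT={}
  B2:   IN={}   OUT={}
  B3:   IN={}   OUT={}
  B4:   IN={}   OUT={b*c, c+d}
  B5:   IN={b*c, c+d}   OUT={b*c, c+d}

Merge at B5: IN[B5] = OUT[B4] = {b*c, c+d}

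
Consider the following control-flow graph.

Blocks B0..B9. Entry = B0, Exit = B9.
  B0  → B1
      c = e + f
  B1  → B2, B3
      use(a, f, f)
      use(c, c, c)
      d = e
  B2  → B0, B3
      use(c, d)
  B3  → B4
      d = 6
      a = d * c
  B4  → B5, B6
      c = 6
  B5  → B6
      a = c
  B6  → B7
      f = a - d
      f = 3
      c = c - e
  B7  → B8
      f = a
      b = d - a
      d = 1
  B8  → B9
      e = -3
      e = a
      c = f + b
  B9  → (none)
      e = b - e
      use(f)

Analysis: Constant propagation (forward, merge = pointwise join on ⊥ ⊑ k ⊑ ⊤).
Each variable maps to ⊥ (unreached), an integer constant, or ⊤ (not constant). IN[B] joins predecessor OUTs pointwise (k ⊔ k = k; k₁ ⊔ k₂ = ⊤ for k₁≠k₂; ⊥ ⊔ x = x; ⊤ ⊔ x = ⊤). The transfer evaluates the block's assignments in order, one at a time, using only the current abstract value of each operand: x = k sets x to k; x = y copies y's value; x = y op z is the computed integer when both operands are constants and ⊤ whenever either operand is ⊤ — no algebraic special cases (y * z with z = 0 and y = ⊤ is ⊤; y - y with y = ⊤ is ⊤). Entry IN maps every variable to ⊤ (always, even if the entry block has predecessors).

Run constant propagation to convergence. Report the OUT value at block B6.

Answer: {a: ⊤, b: ⊤, c: ⊤, d: 6, e: ⊤, f: 3}

Derivation:
Per-block solution:
  B0:  IN=(all ⊤)  OUT=(all ⊤)
  B1:  IN=(all ⊤)  OUT=(all ⊤)
  B2:  IN=(all ⊤)  OUT=(all ⊤)
  B3:  IN=(all ⊤)  OUT={d:6; rest ⊤}
  B4:  IN={d:6; rest ⊤}  OUT={c:6, d:6; rest ⊤}
  B5:  IN={c:6, d:6; rest ⊤}  OUT={a:6, c:6, d:6; rest ⊤}
  B6:  IN={c:6, d:6; rest ⊤}  OUT={d:6, f:3; rest ⊤}
  B7:  IN={d:6, f:3; rest ⊤}  OUT={d:1; rest ⊤}
  B8:  IN={d:1; rest ⊤}  OUT={d:1; rest ⊤}
  B9:  IN={d:1; rest ⊤}  OUT={d:1; rest ⊤}

Merge at B6: IN[B6] = OUT[B4] ⊔ OUT[B5] = {a: ⊤, b: ⊤, c: 6, d: 6, e: ⊤, f: ⊤}
Applying B6's transfer function to that IN value gives OUT[B6] (row B6 above).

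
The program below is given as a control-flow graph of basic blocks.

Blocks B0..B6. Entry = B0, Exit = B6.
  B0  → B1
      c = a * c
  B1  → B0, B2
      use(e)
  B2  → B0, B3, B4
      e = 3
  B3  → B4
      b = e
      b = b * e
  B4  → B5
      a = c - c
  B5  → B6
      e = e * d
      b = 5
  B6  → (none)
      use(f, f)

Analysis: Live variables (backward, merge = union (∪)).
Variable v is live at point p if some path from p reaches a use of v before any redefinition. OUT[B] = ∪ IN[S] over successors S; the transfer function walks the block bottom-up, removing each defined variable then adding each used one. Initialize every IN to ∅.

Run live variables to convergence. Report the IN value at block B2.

Fixpoint table:
  B0:   IN={a, c, d, e, f}   OUT={a, c, d, e, f}
  B1:   IN={a, c, d, e, f}   OUT={a, c, d, e, f}
  B2:   IN={a, c, d, f}   OUT={a, c, d, e, f}
  B3:   IN={c, d, e, f}   OUT={c, d, e, f}
  B4:   IN={c, d, e, f}   OUT={d, e, f}
  B5:   IN={d, e, f}   OUT={f}
  B6:   IN={f}   OUT={}

Merge at B2: OUT[B2] = IN[B0] ⊔ IN[B3] ⊔ IN[B4] = {a, c, d, e, f}
Applying B2's transfer function to that OUT value gives IN[B2] (row B2 above).

Answer: {a, c, d, f}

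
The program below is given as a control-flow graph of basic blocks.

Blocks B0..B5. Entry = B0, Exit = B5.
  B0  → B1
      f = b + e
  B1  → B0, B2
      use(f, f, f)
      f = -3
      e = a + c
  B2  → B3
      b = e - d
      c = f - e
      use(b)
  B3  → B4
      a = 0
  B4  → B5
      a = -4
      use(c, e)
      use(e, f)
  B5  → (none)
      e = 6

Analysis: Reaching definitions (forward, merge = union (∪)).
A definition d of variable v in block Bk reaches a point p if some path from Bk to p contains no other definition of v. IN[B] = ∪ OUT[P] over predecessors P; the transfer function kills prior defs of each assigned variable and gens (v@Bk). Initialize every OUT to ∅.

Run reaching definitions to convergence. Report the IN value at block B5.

Answer: {a@B4, b@B2, c@B2, e@B1, f@B1}

Working:
Converged values:
  B0:   IN={e@B1, f@B1}   OUT={e@B1, f@B0}
  B1:   IN={e@B1, f@B0}   OUT={e@B1, f@B1}
  B2:   IN={e@B1, f@B1}   OUT={b@B2, c@B2, e@B1, f@B1}
  B3:   IN={b@B2, c@B2, e@B1, f@B1}   OUT={a@B3, b@B2, c@B2, e@B1, f@B1}
  B4:   IN={a@B3, b@B2, c@B2, e@B1, f@B1}   OUT={a@B4, b@B2, c@B2, e@B1, f@B1}
  B5:   IN={a@B4, b@B2, c@B2, e@B1, f@B1}   OUT={a@B4, b@B2, c@B2, e@B5, f@B1}

Merge at B5: IN[B5] = OUT[B4] = {a@B4, b@B2, c@B2, e@B1, f@B1}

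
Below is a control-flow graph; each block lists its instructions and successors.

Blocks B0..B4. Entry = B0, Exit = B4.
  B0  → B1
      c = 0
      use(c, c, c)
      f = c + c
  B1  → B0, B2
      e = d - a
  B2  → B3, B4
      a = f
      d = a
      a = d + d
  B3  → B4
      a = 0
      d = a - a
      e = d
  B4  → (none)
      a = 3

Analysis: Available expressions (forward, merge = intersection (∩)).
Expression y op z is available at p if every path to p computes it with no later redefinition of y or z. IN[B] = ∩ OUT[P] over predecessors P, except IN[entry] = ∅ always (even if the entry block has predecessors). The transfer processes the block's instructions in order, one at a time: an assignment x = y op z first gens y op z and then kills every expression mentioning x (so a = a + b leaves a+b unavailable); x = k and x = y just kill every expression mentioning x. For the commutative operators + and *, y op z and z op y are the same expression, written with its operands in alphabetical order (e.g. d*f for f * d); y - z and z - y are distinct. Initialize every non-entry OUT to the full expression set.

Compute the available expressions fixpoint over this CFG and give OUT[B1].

Converged values:
  B0: | IN={} | OUT={c+c}
  B1: | IN={c+c} | OUT={c+c, d-a}
  B2: | IN={c+c, d-a} | OUT={c+c, d+d}
  B3: | IN={c+c, d+d} | OUT={a-a, c+c}
  B4: | IN={c+c} | OUT={c+c}

Merge at B1: IN[B1] = OUT[B0] = {c+c}
Applying B1's transfer function to that IN value gives OUT[B1] (row B1 above).

Answer: {c+c, d-a}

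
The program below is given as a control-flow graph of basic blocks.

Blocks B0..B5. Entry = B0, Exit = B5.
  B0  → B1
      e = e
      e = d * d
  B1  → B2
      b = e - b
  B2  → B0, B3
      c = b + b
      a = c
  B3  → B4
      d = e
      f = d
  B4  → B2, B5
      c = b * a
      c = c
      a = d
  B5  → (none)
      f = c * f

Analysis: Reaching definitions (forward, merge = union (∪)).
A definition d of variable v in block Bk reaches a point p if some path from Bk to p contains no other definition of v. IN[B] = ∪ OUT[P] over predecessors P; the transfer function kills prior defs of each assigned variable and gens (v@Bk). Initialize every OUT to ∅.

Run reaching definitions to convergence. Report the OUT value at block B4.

Answer: {a@B4, b@B1, c@B4, d@B3, e@B0, f@B3}

Trace:
Fixpoint table:
  B0:   IN={a@B2, b@B1, c@B2, d@B3, e@B0, f@B3}   OUT={a@B2, b@B1, c@B2, d@B3, e@B0, f@B3}
  B1:   IN={a@B2, b@B1, c@B2, d@B3, e@B0, f@B3}   OUT={a@B2, b@B1, c@B2, d@B3, e@B0, f@B3}
  B2:   IN={a@B2, a@B4, b@B1, c@B2, c@B4, d@B3, e@B0, f@B3}   OUT={a@B2, b@B1, c@B2, d@B3, e@B0, f@B3}
  B3:   IN={a@B2, b@B1, c@B2, d@B3, e@B0, f@B3}   OUT={a@B2, b@B1, c@B2, d@B3, e@B0, f@B3}
  B4:   IN={a@B2, b@B1, c@B2, d@B3, e@B0, f@B3}   OUT={a@B4, b@B1, c@B4, d@B3, e@B0, f@B3}
  B5:   IN={a@B4, b@B1, c@B4, d@B3, e@B0, f@B3}   OUT={a@B4, b@B1, c@B4, d@B3, e@B0, f@B5}

Merge at B4: IN[B4] = OUT[B3] = {a@B2, b@B1, c@B2, d@B3, e@B0, f@B3}
Applying B4's transfer function to that IN value gives OUT[B4] (row B4 above).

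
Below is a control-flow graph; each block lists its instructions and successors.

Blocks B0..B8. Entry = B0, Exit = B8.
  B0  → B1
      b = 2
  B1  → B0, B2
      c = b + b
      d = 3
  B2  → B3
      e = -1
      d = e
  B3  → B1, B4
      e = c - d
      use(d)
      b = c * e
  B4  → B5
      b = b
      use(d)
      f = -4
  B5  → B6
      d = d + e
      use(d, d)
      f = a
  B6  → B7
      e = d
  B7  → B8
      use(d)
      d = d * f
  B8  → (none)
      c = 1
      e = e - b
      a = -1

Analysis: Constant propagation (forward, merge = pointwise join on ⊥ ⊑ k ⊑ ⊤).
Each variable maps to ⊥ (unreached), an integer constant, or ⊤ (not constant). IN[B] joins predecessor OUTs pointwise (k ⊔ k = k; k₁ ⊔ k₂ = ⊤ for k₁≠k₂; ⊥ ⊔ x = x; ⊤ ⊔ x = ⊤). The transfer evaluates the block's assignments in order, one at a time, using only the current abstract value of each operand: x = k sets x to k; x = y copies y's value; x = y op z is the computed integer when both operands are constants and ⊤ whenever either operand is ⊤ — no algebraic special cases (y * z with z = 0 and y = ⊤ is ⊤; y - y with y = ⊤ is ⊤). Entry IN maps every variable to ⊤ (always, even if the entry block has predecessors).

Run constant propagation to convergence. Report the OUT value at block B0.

Answer: {a: ⊤, b: 2, c: ⊤, d: ⊤, e: ⊤, f: ⊤}

Working:
Per-block solution:
  B0: | IN=(all ⊤) | OUT={b:2; rest ⊤}
  B1: | IN=(all ⊤) | OUT={d:3; rest ⊤}
  B2: | IN={d:3; rest ⊤} | OUT={d:-1, e:-1; rest ⊤}
  B3: | IN={d:-1, e:-1; rest ⊤} | OUT={d:-1; rest ⊤}
  B4: | IN={d:-1; rest ⊤} | OUT={d:-1, f:-4; rest ⊤}
  B5: | IN={d:-1, f:-4; rest ⊤} | OUT=(all ⊤)
  B6: | IN=(all ⊤) | OUT=(all ⊤)
  B7: | IN=(all ⊤) | OUT=(all ⊤)
  B8: | IN=(all ⊤) | OUT={a:-1, c:1; rest ⊤}

Merge at B0 (entry node, so the boundary value (all ⊤) is joined with the incoming edge(s)): IN[B0] = (all ⊤) ⊔ OUT[B1] = {a: ⊤, b: ⊤, c: ⊤, d: ⊤, e: ⊤, f: ⊤}
Applying B0's transfer function to that IN value gives OUT[B0] (row B0 above).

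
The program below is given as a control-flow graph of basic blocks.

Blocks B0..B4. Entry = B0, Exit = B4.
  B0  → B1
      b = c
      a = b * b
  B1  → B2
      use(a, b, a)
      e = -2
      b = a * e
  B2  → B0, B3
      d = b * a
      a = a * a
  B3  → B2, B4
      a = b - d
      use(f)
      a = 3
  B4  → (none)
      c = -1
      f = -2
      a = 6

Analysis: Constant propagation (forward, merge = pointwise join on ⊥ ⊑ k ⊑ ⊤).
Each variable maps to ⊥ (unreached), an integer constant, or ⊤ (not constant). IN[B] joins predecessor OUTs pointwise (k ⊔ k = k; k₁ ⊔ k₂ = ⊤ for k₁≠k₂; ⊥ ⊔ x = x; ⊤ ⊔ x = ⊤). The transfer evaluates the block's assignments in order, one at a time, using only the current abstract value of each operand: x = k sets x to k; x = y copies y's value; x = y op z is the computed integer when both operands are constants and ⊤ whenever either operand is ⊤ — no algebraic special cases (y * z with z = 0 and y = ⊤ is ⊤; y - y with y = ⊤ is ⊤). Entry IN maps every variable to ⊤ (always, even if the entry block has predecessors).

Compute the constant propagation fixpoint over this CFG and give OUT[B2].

Answer: {a: ⊤, b: ⊤, c: ⊤, d: ⊤, e: -2, f: ⊤}

Derivation:
Converged values:
  B0:   IN=(all ⊤)   OUT=(all ⊤)
  B1:   IN=(all ⊤)   OUT={e:-2; rest ⊤}
  B2:   IN={e:-2; rest ⊤}   OUT={e:-2; rest ⊤}
  B3:   IN={e:-2; rest ⊤}   OUT={a:3, e:-2; rest ⊤}
  B4:   IN={a:3, e:-2; rest ⊤}   OUT={a:6, c:-1, e:-2, f:-2; rest ⊤}

Merge at B2: IN[B2] = OUT[B1] ⊔ OUT[B3] = {a: ⊤, b: ⊤, c: ⊤, d: ⊤, e: -2, f: ⊤}
Applying B2's transfer function to that IN value gives OUT[B2] (row B2 above).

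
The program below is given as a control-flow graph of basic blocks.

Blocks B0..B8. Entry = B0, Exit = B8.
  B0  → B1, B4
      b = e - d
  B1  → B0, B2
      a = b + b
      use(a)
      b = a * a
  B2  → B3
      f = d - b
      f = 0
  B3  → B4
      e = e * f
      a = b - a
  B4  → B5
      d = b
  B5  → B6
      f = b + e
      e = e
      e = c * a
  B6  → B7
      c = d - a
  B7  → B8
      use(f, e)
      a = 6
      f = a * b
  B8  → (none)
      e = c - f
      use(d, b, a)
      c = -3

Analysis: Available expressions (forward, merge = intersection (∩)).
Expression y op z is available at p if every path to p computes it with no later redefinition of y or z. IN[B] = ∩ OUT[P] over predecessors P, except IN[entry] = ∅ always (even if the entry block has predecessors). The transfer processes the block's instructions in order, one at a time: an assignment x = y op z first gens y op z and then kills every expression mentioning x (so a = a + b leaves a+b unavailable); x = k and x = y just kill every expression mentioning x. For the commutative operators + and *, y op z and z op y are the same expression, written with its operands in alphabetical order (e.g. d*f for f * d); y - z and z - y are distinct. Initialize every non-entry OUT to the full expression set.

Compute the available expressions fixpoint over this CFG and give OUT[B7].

Answer: {a*b}

Derivation:
Per-block solution:
  B0:  IN={}  OUT={e-d}
  B1:  IN={e-d}  OUT={a*a, e-d}
  B2:  IN={a*a, e-d}  OUT={a*a, d-b, e-d}
  B3:  IN={a*a, d-b, e-d}  OUT={d-b}
  B4:  IN={}  OUT={}
  B5:  IN={}  OUT={a*c}
  B6:  IN={a*c}  OUT={d-a}
  B7:  IN={d-a}  OUT={a*b}
  B8:  IN={a*b}  OUT={a*b}

Merge at B7: IN[B7] = OUT[B6] = {d-a}
Applying B7's transfer function to that IN value gives OUT[B7] (row B7 above).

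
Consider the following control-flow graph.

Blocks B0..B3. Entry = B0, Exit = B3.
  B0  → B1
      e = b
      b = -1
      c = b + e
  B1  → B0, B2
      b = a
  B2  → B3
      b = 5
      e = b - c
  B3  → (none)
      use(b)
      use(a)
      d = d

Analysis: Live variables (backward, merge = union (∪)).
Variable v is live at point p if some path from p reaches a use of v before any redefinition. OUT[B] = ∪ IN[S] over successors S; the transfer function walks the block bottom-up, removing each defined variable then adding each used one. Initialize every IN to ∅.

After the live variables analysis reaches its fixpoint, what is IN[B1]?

Converged values:
  B0: | IN={a, b, d} | OUT={a, c, d}
  B1: | IN={a, c, d} | OUT={a, b, c, d}
  B2: | IN={a, c, d} | OUT={a, b, d}
  B3: | IN={a, b, d} | OUT={}

Merge at B1: OUT[B1] = IN[B0] ⊔ IN[B2] = {a, b, c, d}
Applying B1's transfer function to that OUT value gives IN[B1] (row B1 above).

Answer: {a, c, d}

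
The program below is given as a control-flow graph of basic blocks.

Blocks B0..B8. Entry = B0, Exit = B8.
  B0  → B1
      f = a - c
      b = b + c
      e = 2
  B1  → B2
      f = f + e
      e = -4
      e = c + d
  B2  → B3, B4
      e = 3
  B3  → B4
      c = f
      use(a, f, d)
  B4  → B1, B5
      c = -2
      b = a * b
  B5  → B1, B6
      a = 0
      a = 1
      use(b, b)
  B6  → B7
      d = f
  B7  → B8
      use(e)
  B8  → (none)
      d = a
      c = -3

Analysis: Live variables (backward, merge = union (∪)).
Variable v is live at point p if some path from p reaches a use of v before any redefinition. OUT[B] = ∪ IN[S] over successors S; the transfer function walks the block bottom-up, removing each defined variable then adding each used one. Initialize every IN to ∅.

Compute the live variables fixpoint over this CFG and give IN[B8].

Fixpoint table:
  B0:  IN={a, b, c, d}  OUT={a, b, c, d, e, f}
  B1:  IN={a, b, c, d, e, f}  OUT={a, b, d, f}
  B2:  IN={a, b, d, f}  OUT={a, b, d, e, f}
  B3:  IN={a, b, d, e, f}  OUT={a, b, d, e, f}
  B4:  IN={a, b, d, e, f}  OUT={a, b, c, d, e, f}
  B5:  IN={b, c, d, e, f}  OUT={a, b, c, d, e, f}
  B6:  IN={a, e, f}  OUT={a, e}
  B7:  IN={a, e}  OUT={a}
  B8:  IN={a}  OUT={}

B8 is the boundary node: OUT[B8] = {}
Applying B8's transfer function to that OUT value gives IN[B8] (row B8 above).

Answer: {a}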